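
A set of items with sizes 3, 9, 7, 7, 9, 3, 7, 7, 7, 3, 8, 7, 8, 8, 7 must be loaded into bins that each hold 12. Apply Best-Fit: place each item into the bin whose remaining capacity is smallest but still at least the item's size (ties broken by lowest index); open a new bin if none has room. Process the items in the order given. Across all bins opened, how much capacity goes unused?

44

Put 3 in bin 1; 9 remain.
Put 9 in bin 1; 0 remain.
Put 7 in bin 2; 5 remain.
Put 7 in bin 3; 5 remain.
Put 9 in bin 4; 3 remain.
Put 3 in bin 4; 0 remain.
Put 7 in bin 5; 5 remain.
Put 7 in bin 6; 5 remain.
Put 7 in bin 7; 5 remain.
Put 3 in bin 2; 2 remain.
Put 8 in bin 8; 4 remain.
Put 7 in bin 9; 5 remain.
Put 8 in bin 10; 4 remain.
Put 8 in bin 11; 4 remain.
Put 7 in bin 12; 5 remain.
12 bins × 12 = 144; used 100; unused 44.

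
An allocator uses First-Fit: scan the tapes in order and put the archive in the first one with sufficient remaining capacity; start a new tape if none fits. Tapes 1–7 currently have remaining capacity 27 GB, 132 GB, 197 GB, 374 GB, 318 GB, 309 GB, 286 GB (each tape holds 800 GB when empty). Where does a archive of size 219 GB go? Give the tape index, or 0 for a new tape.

4

Tapes with room: tape 4 (374 GB), tape 5 (318 GB), tape 6 (309 GB), tape 7 (286 GB).
The first with room is tape 4.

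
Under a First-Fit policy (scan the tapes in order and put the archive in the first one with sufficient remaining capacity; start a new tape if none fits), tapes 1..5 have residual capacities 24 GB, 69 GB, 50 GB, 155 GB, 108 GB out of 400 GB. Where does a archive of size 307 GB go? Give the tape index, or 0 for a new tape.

0

No tape has ≥ 307 GB free, so a new tape is opened.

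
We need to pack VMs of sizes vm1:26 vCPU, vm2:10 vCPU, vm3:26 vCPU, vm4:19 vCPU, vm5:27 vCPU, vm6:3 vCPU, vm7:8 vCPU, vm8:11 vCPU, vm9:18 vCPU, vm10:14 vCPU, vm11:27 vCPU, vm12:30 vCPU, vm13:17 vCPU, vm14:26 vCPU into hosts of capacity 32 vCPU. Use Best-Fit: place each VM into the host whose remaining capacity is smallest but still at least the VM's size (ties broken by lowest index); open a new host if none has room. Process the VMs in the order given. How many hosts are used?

vm1 (26 vCPU) → host 1 (remaining 6 vCPU)
vm2 (10 vCPU) → host 2 (remaining 22 vCPU)
vm3 (26 vCPU) → host 3 (remaining 6 vCPU)
vm4 (19 vCPU) → host 2 (remaining 3 vCPU)
vm5 (27 vCPU) → host 4 (remaining 5 vCPU)
vm6 (3 vCPU) → host 2 (remaining 0 vCPU)
vm7 (8 vCPU) → host 5 (remaining 24 vCPU)
vm8 (11 vCPU) → host 5 (remaining 13 vCPU)
vm9 (18 vCPU) → host 6 (remaining 14 vCPU)
vm10 (14 vCPU) → host 6 (remaining 0 vCPU)
vm11 (27 vCPU) → host 7 (remaining 5 vCPU)
vm12 (30 vCPU) → host 8 (remaining 2 vCPU)
vm13 (17 vCPU) → host 9 (remaining 15 vCPU)
vm14 (26 vCPU) → host 10 (remaining 6 vCPU)
Final hosts: [26] [10,19,3] [26] [27] [8,11] [18,14] [27] [30] [17] [26].

10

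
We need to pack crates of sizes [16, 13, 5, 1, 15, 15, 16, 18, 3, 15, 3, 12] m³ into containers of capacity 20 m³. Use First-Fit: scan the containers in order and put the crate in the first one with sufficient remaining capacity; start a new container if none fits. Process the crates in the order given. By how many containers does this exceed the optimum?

First-Fit: [16,1,3] [13,5] [15,3] [15] [16] [18] [15] [12] → 8 containers.
8 crates exceed 10 m³ (half the capacity), and no two of those can share a container, so at least 8 containers are needed.
So 8 is already optimal.

0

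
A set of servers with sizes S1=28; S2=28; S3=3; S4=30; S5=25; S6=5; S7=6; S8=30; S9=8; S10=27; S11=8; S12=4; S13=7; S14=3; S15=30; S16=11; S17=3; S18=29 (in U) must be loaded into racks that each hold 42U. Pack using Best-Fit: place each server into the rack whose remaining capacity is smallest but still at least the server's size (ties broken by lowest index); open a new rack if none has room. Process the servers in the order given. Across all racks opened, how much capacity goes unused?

51

rack 1: place S1 (28U), 14U left
rack 2: place S2 (28U), 14U left
rack 1: place S3 (3U), 11U left
rack 3: place S4 (30U), 12U left
rack 4: place S5 (25U), 17U left
rack 1: place S6 (5U), 6U left
rack 1: place S7 (6U), 0U left
rack 5: place S8 (30U), 12U left
rack 3: place S9 (8U), 4U left
rack 6: place S10 (27U), 15U left
rack 5: place S11 (8U), 4U left
rack 3: place S12 (4U), 0U left
rack 2: place S13 (7U), 7U left
rack 5: place S14 (3U), 1U left
rack 7: place S15 (30U), 12U left
rack 7: place S16 (11U), 1U left
rack 2: place S17 (3U), 4U left
rack 8: place S18 (29U), 13U left
8 racks × 42U = 336U; used 285U; unused 51U.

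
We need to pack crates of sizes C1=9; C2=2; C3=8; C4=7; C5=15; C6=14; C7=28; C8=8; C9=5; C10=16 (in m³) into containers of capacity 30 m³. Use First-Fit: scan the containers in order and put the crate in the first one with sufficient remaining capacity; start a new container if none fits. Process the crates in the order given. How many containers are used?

4

container 1: place C1 (9 m³), 21 m³ left
container 1: place C2 (2 m³), 19 m³ left
container 1: place C3 (8 m³), 11 m³ left
container 1: place C4 (7 m³), 4 m³ left
container 2: place C5 (15 m³), 15 m³ left
container 2: place C6 (14 m³), 1 m³ left
container 3: place C7 (28 m³), 2 m³ left
container 4: place C8 (8 m³), 22 m³ left
container 4: place C9 (5 m³), 17 m³ left
container 4: place C10 (16 m³), 1 m³ left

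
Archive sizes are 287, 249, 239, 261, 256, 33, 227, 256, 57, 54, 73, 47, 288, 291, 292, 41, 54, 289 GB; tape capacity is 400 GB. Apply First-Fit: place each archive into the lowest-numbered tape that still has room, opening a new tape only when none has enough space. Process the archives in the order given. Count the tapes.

tape 1: place 287 GB, 113 GB left
tape 2: place 249 GB, 151 GB left
tape 3: place 239 GB, 161 GB left
tape 4: place 261 GB, 139 GB left
tape 5: place 256 GB, 144 GB left
tape 1: place 33 GB, 80 GB left
tape 6: place 227 GB, 173 GB left
tape 7: place 256 GB, 144 GB left
tape 1: place 57 GB, 23 GB left
tape 2: place 54 GB, 97 GB left
tape 2: place 73 GB, 24 GB left
tape 3: place 47 GB, 114 GB left
tape 8: place 288 GB, 112 GB left
tape 9: place 291 GB, 109 GB left
tape 10: place 292 GB, 108 GB left
tape 3: place 41 GB, 73 GB left
tape 3: place 54 GB, 19 GB left
tape 11: place 289 GB, 111 GB left
Final tapes: [287,33,57] [249,54,73] [239,47,41,54] [261] [256] [227] [256] [288] [291] [292] [289].

11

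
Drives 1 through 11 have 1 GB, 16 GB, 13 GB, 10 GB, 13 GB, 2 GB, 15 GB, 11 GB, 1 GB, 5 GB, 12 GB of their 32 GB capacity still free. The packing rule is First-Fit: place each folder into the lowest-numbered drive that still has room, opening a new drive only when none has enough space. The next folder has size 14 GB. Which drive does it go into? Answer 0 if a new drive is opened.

Drives with room: drive 2 (16 GB), drive 7 (15 GB).
The first with room is drive 2.

2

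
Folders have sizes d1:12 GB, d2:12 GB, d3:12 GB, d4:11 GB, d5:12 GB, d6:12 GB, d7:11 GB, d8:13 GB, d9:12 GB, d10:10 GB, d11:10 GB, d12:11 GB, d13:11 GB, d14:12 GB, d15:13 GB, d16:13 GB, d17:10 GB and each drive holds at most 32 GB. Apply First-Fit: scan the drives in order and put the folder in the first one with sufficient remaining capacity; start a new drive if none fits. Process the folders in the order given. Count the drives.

Put d1 (12 GB) in drive 1; 20 GB remain.
Put d2 (12 GB) in drive 1; 8 GB remain.
Put d3 (12 GB) in drive 2; 20 GB remain.
Put d4 (11 GB) in drive 2; 9 GB remain.
Put d5 (12 GB) in drive 3; 20 GB remain.
Put d6 (12 GB) in drive 3; 8 GB remain.
Put d7 (11 GB) in drive 4; 21 GB remain.
Put d8 (13 GB) in drive 4; 8 GB remain.
Put d9 (12 GB) in drive 5; 20 GB remain.
Put d10 (10 GB) in drive 5; 10 GB remain.
Put d11 (10 GB) in drive 5; 0 GB remain.
Put d12 (11 GB) in drive 6; 21 GB remain.
Put d13 (11 GB) in drive 6; 10 GB remain.
Put d14 (12 GB) in drive 7; 20 GB remain.
Put d15 (13 GB) in drive 7; 7 GB remain.
Put d16 (13 GB) in drive 8; 19 GB remain.
Put d17 (10 GB) in drive 6; 0 GB remain.
Final drives: [12,12] [12,11] [12,12] [11,13] [12,10,10] [11,11,10] [12,13] [13].

8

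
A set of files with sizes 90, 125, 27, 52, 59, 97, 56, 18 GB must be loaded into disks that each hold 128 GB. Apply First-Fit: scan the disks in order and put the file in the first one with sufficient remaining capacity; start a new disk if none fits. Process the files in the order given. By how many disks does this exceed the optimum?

First-Fit: [90,27] [125] [52,59] [97,18] [56] → 5 disks.
Total size 524 GB; any packing needs at least ⌈524/128⌉ = 5 disks.
So 5 is already optimal.

0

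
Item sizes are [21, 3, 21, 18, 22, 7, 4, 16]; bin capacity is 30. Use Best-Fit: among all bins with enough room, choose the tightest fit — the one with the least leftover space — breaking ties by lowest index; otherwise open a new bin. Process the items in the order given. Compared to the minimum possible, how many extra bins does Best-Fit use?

0

Best-Fit: [21,3,4] [21] [18] [22,7] [16] → 5 bins.
5 items exceed 15 (half the capacity), and no two of those can share a bin, so at least 5 bins are needed.
So 5 is already optimal.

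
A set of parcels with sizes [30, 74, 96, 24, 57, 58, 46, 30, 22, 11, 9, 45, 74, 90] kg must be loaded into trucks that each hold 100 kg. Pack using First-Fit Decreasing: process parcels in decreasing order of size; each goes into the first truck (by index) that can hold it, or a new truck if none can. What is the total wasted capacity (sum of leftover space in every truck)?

34

Sorted descending: 96, 90, 74, 74, 58, 57, 46, 45, 30, 30, 24, 22, 11, 9.
96 kg → truck 1 (remaining 4 kg)
90 kg → truck 2 (remaining 10 kg)
74 kg → truck 3 (remaining 26 kg)
74 kg → truck 4 (remaining 26 kg)
58 kg → truck 5 (remaining 42 kg)
57 kg → truck 6 (remaining 43 kg)
46 kg → truck 7 (remaining 54 kg)
45 kg → truck 7 (remaining 9 kg)
30 kg → truck 5 (remaining 12 kg)
30 kg → truck 6 (remaining 13 kg)
24 kg → truck 3 (remaining 2 kg)
22 kg → truck 4 (remaining 4 kg)
11 kg → truck 5 (remaining 1 kg)
9 kg → truck 2 (remaining 1 kg)
7 trucks × 100 kg = 700 kg; used 666 kg; unused 34 kg.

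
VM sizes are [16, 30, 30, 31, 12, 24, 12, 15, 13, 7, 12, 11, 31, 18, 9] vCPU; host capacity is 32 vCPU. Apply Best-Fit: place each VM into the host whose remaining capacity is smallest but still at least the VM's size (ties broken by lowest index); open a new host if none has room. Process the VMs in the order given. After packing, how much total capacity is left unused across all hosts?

Put 16 vCPU in host 1; 16 vCPU remain.
Put 30 vCPU in host 2; 2 vCPU remain.
Put 30 vCPU in host 3; 2 vCPU remain.
Put 31 vCPU in host 4; 1 vCPU remain.
Put 12 vCPU in host 1; 4 vCPU remain.
Put 24 vCPU in host 5; 8 vCPU remain.
Put 12 vCPU in host 6; 20 vCPU remain.
Put 15 vCPU in host 6; 5 vCPU remain.
Put 13 vCPU in host 7; 19 vCPU remain.
Put 7 vCPU in host 5; 1 vCPU remain.
Put 12 vCPU in host 7; 7 vCPU remain.
Put 11 vCPU in host 8; 21 vCPU remain.
Put 31 vCPU in host 9; 1 vCPU remain.
Put 18 vCPU in host 8; 3 vCPU remain.
Put 9 vCPU in host 10; 23 vCPU remain.
10 hosts × 32 vCPU = 320 vCPU; used 271 vCPU; unused 49 vCPU.

49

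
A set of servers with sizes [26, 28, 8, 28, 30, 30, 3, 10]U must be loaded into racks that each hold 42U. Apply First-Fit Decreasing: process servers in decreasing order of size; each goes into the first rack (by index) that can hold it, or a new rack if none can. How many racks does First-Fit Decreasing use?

5 racks

Sorted descending: 30, 30, 28, 28, 26, 10, 8, 3.
rack 1: place 30U, 12U left
rack 2: place 30U, 12U left
rack 3: place 28U, 14U left
rack 4: place 28U, 14U left
rack 5: place 26U, 16U left
rack 1: place 10U, 2U left
rack 2: place 8U, 4U left
rack 2: place 3U, 1U left
Final racks: [30,10] [30,8,3] [28] [28] [26].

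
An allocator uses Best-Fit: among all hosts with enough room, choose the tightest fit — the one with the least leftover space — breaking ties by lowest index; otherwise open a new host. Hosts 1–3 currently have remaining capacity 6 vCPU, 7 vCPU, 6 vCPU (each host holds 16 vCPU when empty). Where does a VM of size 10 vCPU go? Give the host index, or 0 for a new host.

0

No host has ≥ 10 vCPU free, so a new host is opened.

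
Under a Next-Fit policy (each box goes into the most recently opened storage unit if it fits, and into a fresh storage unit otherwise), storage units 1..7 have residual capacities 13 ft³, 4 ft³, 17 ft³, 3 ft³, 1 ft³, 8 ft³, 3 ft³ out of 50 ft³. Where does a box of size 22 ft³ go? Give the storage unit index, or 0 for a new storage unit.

0

Next-Fit only looks at storage unit 7, which has 3 ft³ free.
22 ft³ does not fit, so a new storage unit is opened.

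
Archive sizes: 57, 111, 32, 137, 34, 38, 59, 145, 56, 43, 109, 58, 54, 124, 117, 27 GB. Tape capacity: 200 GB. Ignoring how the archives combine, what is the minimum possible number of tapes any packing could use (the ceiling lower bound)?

7 tapes

Total size = 57 + 111 + 32 + 137 + 34 + 38 + 59 + 145 + 56 + 43 + 109 + 58 + 54 + 124 + 117 + 27 = 1201 GB.
⌈1201 / 200⌉ = 7.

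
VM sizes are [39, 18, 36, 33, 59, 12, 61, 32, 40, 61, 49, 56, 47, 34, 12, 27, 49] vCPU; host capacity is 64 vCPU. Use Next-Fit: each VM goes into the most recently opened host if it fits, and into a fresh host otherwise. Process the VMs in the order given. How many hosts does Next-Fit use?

15

Put 39 vCPU in host 1; 25 vCPU remain.
Put 18 vCPU in host 1; 7 vCPU remain.
Put 36 vCPU in host 2; 28 vCPU remain.
Put 33 vCPU in host 3; 31 vCPU remain.
Put 59 vCPU in host 4; 5 vCPU remain.
Put 12 vCPU in host 5; 52 vCPU remain.
Put 61 vCPU in host 6; 3 vCPU remain.
Put 32 vCPU in host 7; 32 vCPU remain.
Put 40 vCPU in host 8; 24 vCPU remain.
Put 61 vCPU in host 9; 3 vCPU remain.
Put 49 vCPU in host 10; 15 vCPU remain.
Put 56 vCPU in host 11; 8 vCPU remain.
Put 47 vCPU in host 12; 17 vCPU remain.
Put 34 vCPU in host 13; 30 vCPU remain.
Put 12 vCPU in host 13; 18 vCPU remain.
Put 27 vCPU in host 14; 37 vCPU remain.
Put 49 vCPU in host 15; 15 vCPU remain.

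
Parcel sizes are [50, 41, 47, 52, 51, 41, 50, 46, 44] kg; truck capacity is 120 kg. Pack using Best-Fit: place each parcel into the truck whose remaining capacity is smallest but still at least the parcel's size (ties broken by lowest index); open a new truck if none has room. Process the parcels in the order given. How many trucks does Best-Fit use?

5

truck 1: place 50 kg, 70 kg left
truck 1: place 41 kg, 29 kg left
truck 2: place 47 kg, 73 kg left
truck 2: place 52 kg, 21 kg left
truck 3: place 51 kg, 69 kg left
truck 3: place 41 kg, 28 kg left
truck 4: place 50 kg, 70 kg left
truck 4: place 46 kg, 24 kg left
truck 5: place 44 kg, 76 kg left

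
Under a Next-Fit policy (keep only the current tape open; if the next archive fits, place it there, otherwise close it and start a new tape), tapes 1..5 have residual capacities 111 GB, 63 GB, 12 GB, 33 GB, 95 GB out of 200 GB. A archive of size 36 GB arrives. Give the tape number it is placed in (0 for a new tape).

5

Next-Fit only looks at tape 5, which has 95 GB free.
36 GB fits there.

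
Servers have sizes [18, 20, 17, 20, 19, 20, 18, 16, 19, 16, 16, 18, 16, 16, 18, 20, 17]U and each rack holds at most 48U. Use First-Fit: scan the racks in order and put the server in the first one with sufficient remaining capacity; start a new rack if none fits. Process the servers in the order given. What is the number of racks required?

rack 1: place 18U, 30U left
rack 1: place 20U, 10U left
rack 2: place 17U, 31U left
rack 2: place 20U, 11U left
rack 3: place 19U, 29U left
rack 3: place 20U, 9U left
rack 4: place 18U, 30U left
rack 4: place 16U, 14U left
rack 5: place 19U, 29U left
rack 5: place 16U, 13U left
rack 6: place 16U, 32U left
rack 6: place 18U, 14U left
rack 7: place 16U, 32U left
rack 7: place 16U, 16U left
rack 8: place 18U, 30U left
rack 8: place 20U, 10U left
rack 9: place 17U, 31U left

9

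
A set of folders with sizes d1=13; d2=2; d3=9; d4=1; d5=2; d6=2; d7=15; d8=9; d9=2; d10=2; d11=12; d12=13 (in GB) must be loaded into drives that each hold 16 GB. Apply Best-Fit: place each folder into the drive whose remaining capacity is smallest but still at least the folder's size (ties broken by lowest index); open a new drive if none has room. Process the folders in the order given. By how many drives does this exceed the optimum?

0

Best-Fit: [13,2,1] [9,2,2,2] [15] [9,2] [12] [13] → 6 drives.
Total size 82 GB; any packing needs at least ⌈82/16⌉ = 6 drives.
So 6 is already optimal.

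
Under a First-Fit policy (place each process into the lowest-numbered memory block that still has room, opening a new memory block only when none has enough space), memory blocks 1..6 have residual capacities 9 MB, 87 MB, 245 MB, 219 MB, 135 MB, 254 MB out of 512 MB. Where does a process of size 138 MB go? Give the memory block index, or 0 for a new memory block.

Memory blocks with room: memory block 3 (245 MB), memory block 4 (219 MB), memory block 6 (254 MB).
The first with room is memory block 3.

3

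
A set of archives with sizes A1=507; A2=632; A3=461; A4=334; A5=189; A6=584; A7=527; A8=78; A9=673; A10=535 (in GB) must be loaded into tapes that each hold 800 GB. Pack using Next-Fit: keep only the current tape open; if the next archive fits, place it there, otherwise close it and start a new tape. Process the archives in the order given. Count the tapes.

A1 (507 GB) → tape 1 (remaining 293 GB)
A2 (632 GB) → tape 2 (remaining 168 GB)
A3 (461 GB) → tape 3 (remaining 339 GB)
A4 (334 GB) → tape 3 (remaining 5 GB)
A5 (189 GB) → tape 4 (remaining 611 GB)
A6 (584 GB) → tape 4 (remaining 27 GB)
A7 (527 GB) → tape 5 (remaining 273 GB)
A8 (78 GB) → tape 5 (remaining 195 GB)
A9 (673 GB) → tape 6 (remaining 127 GB)
A10 (535 GB) → tape 7 (remaining 265 GB)
Final tapes: [507] [632] [461,334] [189,584] [527,78] [673] [535].

7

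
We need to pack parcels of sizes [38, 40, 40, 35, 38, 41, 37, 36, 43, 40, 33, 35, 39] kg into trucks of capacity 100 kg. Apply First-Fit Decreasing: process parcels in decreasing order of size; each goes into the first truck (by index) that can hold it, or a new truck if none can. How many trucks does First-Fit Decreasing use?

7

Sorted descending: 43, 41, 40, 40, 40, 39, 38, 38, 37, 36, 35, 35, 33.
Put 43 kg in truck 1; 57 kg remain.
Put 41 kg in truck 1; 16 kg remain.
Put 40 kg in truck 2; 60 kg remain.
Put 40 kg in truck 2; 20 kg remain.
Put 40 kg in truck 3; 60 kg remain.
Put 39 kg in truck 3; 21 kg remain.
Put 38 kg in truck 4; 62 kg remain.
Put 38 kg in truck 4; 24 kg remain.
Put 37 kg in truck 5; 63 kg remain.
Put 36 kg in truck 5; 27 kg remain.
Put 35 kg in truck 6; 65 kg remain.
Put 35 kg in truck 6; 30 kg remain.
Put 33 kg in truck 7; 67 kg remain.
Final trucks: [43,41] [40,40] [40,39] [38,38] [37,36] [35,35] [33].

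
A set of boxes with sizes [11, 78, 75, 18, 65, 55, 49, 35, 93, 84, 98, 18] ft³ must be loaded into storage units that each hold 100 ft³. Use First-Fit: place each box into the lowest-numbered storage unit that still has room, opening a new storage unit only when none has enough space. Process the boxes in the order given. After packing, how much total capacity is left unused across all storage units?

121

storage unit 1: place 11 ft³, 89 ft³ left
storage unit 1: place 78 ft³, 11 ft³ left
storage unit 2: place 75 ft³, 25 ft³ left
storage unit 2: place 18 ft³, 7 ft³ left
storage unit 3: place 65 ft³, 35 ft³ left
storage unit 4: place 55 ft³, 45 ft³ left
storage unit 5: place 49 ft³, 51 ft³ left
storage unit 3: place 35 ft³, 0 ft³ left
storage unit 6: place 93 ft³, 7 ft³ left
storage unit 7: place 84 ft³, 16 ft³ left
storage unit 8: place 98 ft³, 2 ft³ left
storage unit 4: place 18 ft³, 27 ft³ left
8 storage units × 100 ft³ = 800 ft³; used 679 ft³; unused 121 ft³.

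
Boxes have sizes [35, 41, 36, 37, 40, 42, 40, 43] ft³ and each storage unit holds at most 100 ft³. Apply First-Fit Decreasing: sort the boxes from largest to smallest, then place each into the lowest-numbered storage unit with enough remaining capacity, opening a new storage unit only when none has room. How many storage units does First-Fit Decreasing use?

4

Sorted descending: 43, 42, 41, 40, 40, 37, 36, 35.
Put 43 ft³ in storage unit 1; 57 ft³ remain.
Put 42 ft³ in storage unit 1; 15 ft³ remain.
Put 41 ft³ in storage unit 2; 59 ft³ remain.
Put 40 ft³ in storage unit 2; 19 ft³ remain.
Put 40 ft³ in storage unit 3; 60 ft³ remain.
Put 37 ft³ in storage unit 3; 23 ft³ remain.
Put 36 ft³ in storage unit 4; 64 ft³ remain.
Put 35 ft³ in storage unit 4; 29 ft³ remain.
Final storage units: [43,42] [41,40] [40,37] [36,35].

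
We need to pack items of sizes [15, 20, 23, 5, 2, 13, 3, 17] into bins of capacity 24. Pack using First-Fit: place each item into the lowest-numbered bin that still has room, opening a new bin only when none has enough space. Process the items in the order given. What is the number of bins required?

15 → bin 1 (remaining 9)
20 → bin 2 (remaining 4)
23 → bin 3 (remaining 1)
5 → bin 1 (remaining 4)
2 → bin 1 (remaining 2)
13 → bin 4 (remaining 11)
3 → bin 2 (remaining 1)
17 → bin 5 (remaining 7)
Final bins: [15,5,2] [20,3] [23] [13] [17].

5 bins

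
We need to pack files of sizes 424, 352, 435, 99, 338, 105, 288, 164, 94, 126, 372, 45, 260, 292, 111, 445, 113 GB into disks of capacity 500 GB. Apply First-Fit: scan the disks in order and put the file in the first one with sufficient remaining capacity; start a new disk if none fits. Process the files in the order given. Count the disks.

9 disks

disk 1: place 424 GB, 76 GB left
disk 2: place 352 GB, 148 GB left
disk 3: place 435 GB, 65 GB left
disk 2: place 99 GB, 49 GB left
disk 4: place 338 GB, 162 GB left
disk 4: place 105 GB, 57 GB left
disk 5: place 288 GB, 212 GB left
disk 5: place 164 GB, 48 GB left
disk 6: place 94 GB, 406 GB left
disk 6: place 126 GB, 280 GB left
disk 7: place 372 GB, 128 GB left
disk 1: place 45 GB, 31 GB left
disk 6: place 260 GB, 20 GB left
disk 8: place 292 GB, 208 GB left
disk 7: place 111 GB, 17 GB left
disk 9: place 445 GB, 55 GB left
disk 8: place 113 GB, 95 GB left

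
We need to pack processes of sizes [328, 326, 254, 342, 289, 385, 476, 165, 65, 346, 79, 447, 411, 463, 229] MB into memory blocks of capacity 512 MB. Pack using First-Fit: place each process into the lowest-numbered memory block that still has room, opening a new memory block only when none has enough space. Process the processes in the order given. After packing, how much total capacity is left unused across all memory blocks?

1027

328 MB → memory block 1 (remaining 184 MB)
326 MB → memory block 2 (remaining 186 MB)
254 MB → memory block 3 (remaining 258 MB)
342 MB → memory block 4 (remaining 170 MB)
289 MB → memory block 5 (remaining 223 MB)
385 MB → memory block 6 (remaining 127 MB)
476 MB → memory block 7 (remaining 36 MB)
165 MB → memory block 1 (remaining 19 MB)
65 MB → memory block 2 (remaining 121 MB)
346 MB → memory block 8 (remaining 166 MB)
79 MB → memory block 2 (remaining 42 MB)
447 MB → memory block 9 (remaining 65 MB)
411 MB → memory block 10 (remaining 101 MB)
463 MB → memory block 11 (remaining 49 MB)
229 MB → memory block 3 (remaining 29 MB)
11 memory blocks × 512 MB = 5632 MB; used 4605 MB; unused 1027 MB.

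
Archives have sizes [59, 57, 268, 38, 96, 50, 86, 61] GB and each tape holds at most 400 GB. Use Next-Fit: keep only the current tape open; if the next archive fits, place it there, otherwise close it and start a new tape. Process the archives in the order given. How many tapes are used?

tape 1: place 59 GB, 341 GB left
tape 1: place 57 GB, 284 GB left
tape 1: place 268 GB, 16 GB left
tape 2: place 38 GB, 362 GB left
tape 2: place 96 GB, 266 GB left
tape 2: place 50 GB, 216 GB left
tape 2: place 86 GB, 130 GB left
tape 2: place 61 GB, 69 GB left

2 tapes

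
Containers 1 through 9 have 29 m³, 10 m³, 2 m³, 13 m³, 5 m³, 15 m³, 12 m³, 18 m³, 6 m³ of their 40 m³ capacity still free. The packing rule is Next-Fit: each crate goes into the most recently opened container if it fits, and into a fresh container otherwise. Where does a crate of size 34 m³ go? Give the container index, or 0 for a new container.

Next-Fit only looks at container 9, which has 6 m³ free.
34 m³ does not fit, so a new container is opened.

0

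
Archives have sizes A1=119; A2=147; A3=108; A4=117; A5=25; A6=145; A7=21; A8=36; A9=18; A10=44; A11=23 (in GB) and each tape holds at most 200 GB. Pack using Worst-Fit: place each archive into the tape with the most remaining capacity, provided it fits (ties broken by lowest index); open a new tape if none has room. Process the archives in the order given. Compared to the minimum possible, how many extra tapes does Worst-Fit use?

0

Worst-Fit: [119,36] [147] [108,25,18] [117,21,44] [145,23] → 5 tapes.
Total size 803 GB; any packing needs at least ⌈803/200⌉ = 5 tapes.
So 5 is already optimal.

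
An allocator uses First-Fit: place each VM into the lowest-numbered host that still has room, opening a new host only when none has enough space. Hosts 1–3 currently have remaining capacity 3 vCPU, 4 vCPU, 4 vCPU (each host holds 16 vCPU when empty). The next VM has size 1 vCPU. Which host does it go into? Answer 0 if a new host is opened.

Hosts with room: host 1 (3 vCPU), host 2 (4 vCPU), host 3 (4 vCPU).
The first with room is host 1.

1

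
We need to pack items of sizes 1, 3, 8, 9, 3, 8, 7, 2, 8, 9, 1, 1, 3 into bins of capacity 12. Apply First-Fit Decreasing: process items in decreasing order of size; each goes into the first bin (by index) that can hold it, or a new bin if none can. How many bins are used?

Sorted descending: 9, 9, 8, 8, 8, 7, 3, 3, 3, 2, 1, 1, 1.
Put 9 in bin 1; 3 remain.
Put 9 in bin 2; 3 remain.
Put 8 in bin 3; 4 remain.
Put 8 in bin 4; 4 remain.
Put 8 in bin 5; 4 remain.
Put 7 in bin 6; 5 remain.
Put 3 in bin 1; 0 remain.
Put 3 in bin 2; 0 remain.
Put 3 in bin 3; 1 remain.
Put 2 in bin 4; 2 remain.
Put 1 in bin 3; 0 remain.
Put 1 in bin 4; 1 remain.
Put 1 in bin 4; 0 remain.
Final bins: [9,3] [9,3] [8,3,1] [8,2,1,1] [8] [7].

6 bins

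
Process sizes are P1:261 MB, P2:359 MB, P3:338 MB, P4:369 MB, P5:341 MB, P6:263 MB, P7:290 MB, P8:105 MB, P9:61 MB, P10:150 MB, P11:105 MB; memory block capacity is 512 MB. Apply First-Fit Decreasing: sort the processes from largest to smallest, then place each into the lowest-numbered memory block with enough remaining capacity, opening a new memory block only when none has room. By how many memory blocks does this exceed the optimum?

0

First-Fit Decreasing: [369,105] [359,150] [341,105,61] [338] [290] [263] [261] → 7 memory blocks.
7 processes exceed 256 MB (half the capacity), and no two of those can share a memory block, so at least 7 memory blocks are needed.
So 7 is already optimal.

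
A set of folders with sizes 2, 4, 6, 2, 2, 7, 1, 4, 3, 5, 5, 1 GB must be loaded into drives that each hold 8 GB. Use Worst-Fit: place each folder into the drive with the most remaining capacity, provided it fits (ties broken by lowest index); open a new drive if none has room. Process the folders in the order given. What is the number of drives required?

Put 2 GB in drive 1; 6 GB remain.
Put 4 GB in drive 1; 2 GB remain.
Put 6 GB in drive 2; 2 GB remain.
Put 2 GB in drive 1; 0 GB remain.
Put 2 GB in drive 2; 0 GB remain.
Put 7 GB in drive 3; 1 GB remain.
Put 1 GB in drive 3; 0 GB remain.
Put 4 GB in drive 4; 4 GB remain.
Put 3 GB in drive 4; 1 GB remain.
Put 5 GB in drive 5; 3 GB remain.
Put 5 GB in drive 6; 3 GB remain.
Put 1 GB in drive 5; 2 GB remain.

6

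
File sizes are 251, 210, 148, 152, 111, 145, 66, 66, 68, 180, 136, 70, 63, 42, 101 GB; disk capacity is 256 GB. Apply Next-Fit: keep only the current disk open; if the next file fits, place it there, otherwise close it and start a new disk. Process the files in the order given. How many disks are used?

disk 1: place 251 GB, 5 GB left
disk 2: place 210 GB, 46 GB left
disk 3: place 148 GB, 108 GB left
disk 4: place 152 GB, 104 GB left
disk 5: place 111 GB, 145 GB left
disk 5: place 145 GB, 0 GB left
disk 6: place 66 GB, 190 GB left
disk 6: place 66 GB, 124 GB left
disk 6: place 68 GB, 56 GB left
disk 7: place 180 GB, 76 GB left
disk 8: place 136 GB, 120 GB left
disk 8: place 70 GB, 50 GB left
disk 9: place 63 GB, 193 GB left
disk 9: place 42 GB, 151 GB left
disk 9: place 101 GB, 50 GB left

9 disks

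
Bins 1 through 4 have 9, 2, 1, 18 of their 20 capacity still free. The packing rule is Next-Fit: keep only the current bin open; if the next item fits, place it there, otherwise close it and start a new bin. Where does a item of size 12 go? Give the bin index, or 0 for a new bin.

4

Next-Fit only looks at bin 4, which has 18 free.
12 fits there.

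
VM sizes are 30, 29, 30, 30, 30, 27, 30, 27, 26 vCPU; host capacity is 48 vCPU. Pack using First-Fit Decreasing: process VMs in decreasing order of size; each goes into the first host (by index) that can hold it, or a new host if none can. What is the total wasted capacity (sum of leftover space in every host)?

173

Sorted descending: 30, 30, 30, 30, 30, 29, 27, 27, 26.
30 vCPU → host 1 (remaining 18 vCPU)
30 vCPU → host 2 (remaining 18 vCPU)
30 vCPU → host 3 (remaining 18 vCPU)
30 vCPU → host 4 (remaining 18 vCPU)
30 vCPU → host 5 (remaining 18 vCPU)
29 vCPU → host 6 (remaining 19 vCPU)
27 vCPU → host 7 (remaining 21 vCPU)
27 vCPU → host 8 (remaining 21 vCPU)
26 vCPU → host 9 (remaining 22 vCPU)
9 hosts × 48 vCPU = 432 vCPU; used 259 vCPU; unused 173 vCPU.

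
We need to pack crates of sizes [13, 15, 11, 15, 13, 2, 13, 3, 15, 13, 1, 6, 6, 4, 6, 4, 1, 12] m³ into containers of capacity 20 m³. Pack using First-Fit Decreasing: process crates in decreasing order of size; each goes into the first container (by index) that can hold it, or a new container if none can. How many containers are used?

Sorted descending: 15, 15, 15, 13, 13, 13, 13, 12, 11, 6, 6, 6, 4, 4, 3, 2, 1, 1.
container 1: place 15 m³, 5 m³ left
container 2: place 15 m³, 5 m³ left
container 3: place 15 m³, 5 m³ left
container 4: place 13 m³, 7 m³ left
container 5: place 13 m³, 7 m³ left
container 6: place 13 m³, 7 m³ left
container 7: place 13 m³, 7 m³ left
container 8: place 12 m³, 8 m³ left
container 9: place 11 m³, 9 m³ left
container 4: place 6 m³, 1 m³ left
container 5: place 6 m³, 1 m³ left
container 6: place 6 m³, 1 m³ left
container 1: place 4 m³, 1 m³ left
container 2: place 4 m³, 1 m³ left
container 3: place 3 m³, 2 m³ left
container 3: place 2 m³, 0 m³ left
container 1: place 1 m³, 0 m³ left
container 2: place 1 m³, 0 m³ left
Final containers: [15,4,1] [15,4,1] [15,3,2] [13,6] [13,6] [13,6] [13] [12] [11].

9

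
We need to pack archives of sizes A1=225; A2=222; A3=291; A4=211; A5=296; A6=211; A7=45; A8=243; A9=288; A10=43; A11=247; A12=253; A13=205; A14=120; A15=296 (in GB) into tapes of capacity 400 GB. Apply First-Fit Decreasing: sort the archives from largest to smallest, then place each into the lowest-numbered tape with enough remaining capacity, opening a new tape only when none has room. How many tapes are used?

12

Sorted descending: 296, 296, 291, 288, 253, 247, 243, 225, 222, 211, 211, 205, 120, 45, 43.
296 GB → tape 1 (remaining 104 GB)
296 GB → tape 2 (remaining 104 GB)
291 GB → tape 3 (remaining 109 GB)
288 GB → tape 4 (remaining 112 GB)
253 GB → tape 5 (remaining 147 GB)
247 GB → tape 6 (remaining 153 GB)
243 GB → tape 7 (remaining 157 GB)
225 GB → tape 8 (remaining 175 GB)
222 GB → tape 9 (remaining 178 GB)
211 GB → tape 10 (remaining 189 GB)
211 GB → tape 11 (remaining 189 GB)
205 GB → tape 12 (remaining 195 GB)
120 GB → tape 5 (remaining 27 GB)
45 GB → tape 1 (remaining 59 GB)
43 GB → tape 1 (remaining 16 GB)
Final tapes: [296,45,43] [296] [291] [288] [253,120] [247] [243] [225] [222] [211] [211] [205].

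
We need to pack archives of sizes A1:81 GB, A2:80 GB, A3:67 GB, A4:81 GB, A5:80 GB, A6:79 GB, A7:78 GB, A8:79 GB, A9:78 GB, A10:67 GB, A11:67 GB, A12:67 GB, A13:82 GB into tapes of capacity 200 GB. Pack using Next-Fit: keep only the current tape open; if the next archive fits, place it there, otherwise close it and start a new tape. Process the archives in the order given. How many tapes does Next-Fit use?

tape 1: place A1 (81 GB), 119 GB left
tape 1: place A2 (80 GB), 39 GB left
tape 2: place A3 (67 GB), 133 GB left
tape 2: place A4 (81 GB), 52 GB left
tape 3: place A5 (80 GB), 120 GB left
tape 3: place A6 (79 GB), 41 GB left
tape 4: place A7 (78 GB), 122 GB left
tape 4: place A8 (79 GB), 43 GB left
tape 5: place A9 (78 GB), 122 GB left
tape 5: place A10 (67 GB), 55 GB left
tape 6: place A11 (67 GB), 133 GB left
tape 6: place A12 (67 GB), 66 GB left
tape 7: place A13 (82 GB), 118 GB left

7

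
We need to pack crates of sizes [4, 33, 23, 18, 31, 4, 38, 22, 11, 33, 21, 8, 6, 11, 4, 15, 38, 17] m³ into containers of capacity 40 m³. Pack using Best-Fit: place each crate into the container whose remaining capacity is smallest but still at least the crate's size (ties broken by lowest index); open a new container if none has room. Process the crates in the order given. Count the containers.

9

Put 4 m³ in container 1; 36 m³ remain.
Put 33 m³ in container 1; 3 m³ remain.
Put 23 m³ in container 2; 17 m³ remain.
Put 18 m³ in container 3; 22 m³ remain.
Put 31 m³ in container 4; 9 m³ remain.
Put 4 m³ in container 4; 5 m³ remain.
Put 38 m³ in container 5; 2 m³ remain.
Put 22 m³ in container 3; 0 m³ remain.
Put 11 m³ in container 2; 6 m³ remain.
Put 33 m³ in container 6; 7 m³ remain.
Put 21 m³ in container 7; 19 m³ remain.
Put 8 m³ in container 7; 11 m³ remain.
Put 6 m³ in container 2; 0 m³ remain.
Put 11 m³ in container 7; 0 m³ remain.
Put 4 m³ in container 4; 1 m³ remain.
Put 15 m³ in container 8; 25 m³ remain.
Put 38 m³ in container 9; 2 m³ remain.
Put 17 m³ in container 8; 8 m³ remain.
Final containers: [4,33] [23,11,6] [18,22] [31,4,4] [38] [33] [21,8,11] [15,17] [38].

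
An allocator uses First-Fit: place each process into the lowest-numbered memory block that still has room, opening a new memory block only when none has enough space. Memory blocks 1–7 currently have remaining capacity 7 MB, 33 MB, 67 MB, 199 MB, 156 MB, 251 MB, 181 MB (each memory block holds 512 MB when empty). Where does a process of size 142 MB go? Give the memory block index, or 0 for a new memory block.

Memory blocks with room: memory block 4 (199 MB), memory block 5 (156 MB), memory block 6 (251 MB), memory block 7 (181 MB).
The first with room is memory block 4.

4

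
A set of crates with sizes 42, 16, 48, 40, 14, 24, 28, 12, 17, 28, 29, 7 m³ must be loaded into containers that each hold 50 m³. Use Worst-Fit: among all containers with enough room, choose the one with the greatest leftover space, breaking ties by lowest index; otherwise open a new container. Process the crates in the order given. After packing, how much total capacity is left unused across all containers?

42 m³ → container 1 (remaining 8 m³)
16 m³ → container 2 (remaining 34 m³)
48 m³ → container 3 (remaining 2 m³)
40 m³ → container 4 (remaining 10 m³)
14 m³ → container 2 (remaining 20 m³)
24 m³ → container 5 (remaining 26 m³)
28 m³ → container 6 (remaining 22 m³)
12 m³ → container 5 (remaining 14 m³)
17 m³ → container 6 (remaining 5 m³)
28 m³ → container 7 (remaining 22 m³)
29 m³ → container 8 (remaining 21 m³)
7 m³ → container 7 (remaining 15 m³)
8 containers × 50 m³ = 400 m³; used 305 m³; unused 95 m³.

95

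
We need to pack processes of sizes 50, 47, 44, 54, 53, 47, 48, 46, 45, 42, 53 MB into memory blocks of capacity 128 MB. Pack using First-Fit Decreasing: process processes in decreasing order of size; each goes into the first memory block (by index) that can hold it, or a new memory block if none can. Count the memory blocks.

6

Sorted descending: 54, 53, 53, 50, 48, 47, 47, 46, 45, 44, 42.
memory block 1: place 54 MB, 74 MB left
memory block 1: place 53 MB, 21 MB left
memory block 2: place 53 MB, 75 MB left
memory block 2: place 50 MB, 25 MB left
memory block 3: place 48 MB, 80 MB left
memory block 3: place 47 MB, 33 MB left
memory block 4: place 47 MB, 81 MB left
memory block 4: place 46 MB, 35 MB left
memory block 5: place 45 MB, 83 MB left
memory block 5: place 44 MB, 39 MB left
memory block 6: place 42 MB, 86 MB left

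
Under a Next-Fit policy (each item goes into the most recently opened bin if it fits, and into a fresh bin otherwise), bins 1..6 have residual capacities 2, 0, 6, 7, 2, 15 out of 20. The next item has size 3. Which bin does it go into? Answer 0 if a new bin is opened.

6

Next-Fit only looks at bin 6, which has 15 free.
3 fits there.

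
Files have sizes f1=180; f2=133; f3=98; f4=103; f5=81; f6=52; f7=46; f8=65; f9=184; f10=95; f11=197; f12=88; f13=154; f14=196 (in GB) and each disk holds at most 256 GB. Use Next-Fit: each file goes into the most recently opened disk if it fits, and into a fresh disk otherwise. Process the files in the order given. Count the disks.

9 disks

disk 1: place f1 (180 GB), 76 GB left
disk 2: place f2 (133 GB), 123 GB left
disk 2: place f3 (98 GB), 25 GB left
disk 3: place f4 (103 GB), 153 GB left
disk 3: place f5 (81 GB), 72 GB left
disk 3: place f6 (52 GB), 20 GB left
disk 4: place f7 (46 GB), 210 GB left
disk 4: place f8 (65 GB), 145 GB left
disk 5: place f9 (184 GB), 72 GB left
disk 6: place f10 (95 GB), 161 GB left
disk 7: place f11 (197 GB), 59 GB left
disk 8: place f12 (88 GB), 168 GB left
disk 8: place f13 (154 GB), 14 GB left
disk 9: place f14 (196 GB), 60 GB left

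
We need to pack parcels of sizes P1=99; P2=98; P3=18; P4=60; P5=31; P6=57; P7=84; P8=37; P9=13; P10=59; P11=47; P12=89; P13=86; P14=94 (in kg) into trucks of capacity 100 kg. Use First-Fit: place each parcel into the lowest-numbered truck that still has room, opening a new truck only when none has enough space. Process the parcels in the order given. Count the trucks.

truck 1: place P1 (99 kg), 1 kg left
truck 2: place P2 (98 kg), 2 kg left
truck 3: place P3 (18 kg), 82 kg left
truck 3: place P4 (60 kg), 22 kg left
truck 4: place P5 (31 kg), 69 kg left
truck 4: place P6 (57 kg), 12 kg left
truck 5: place P7 (84 kg), 16 kg left
truck 6: place P8 (37 kg), 63 kg left
truck 3: place P9 (13 kg), 9 kg left
truck 6: place P10 (59 kg), 4 kg left
truck 7: place P11 (47 kg), 53 kg left
truck 8: place P12 (89 kg), 11 kg left
truck 9: place P13 (86 kg), 14 kg left
truck 10: place P14 (94 kg), 6 kg left
Final trucks: [99] [98] [18,60,13] [31,57] [84] [37,59] [47] [89] [86] [94].

10 trucks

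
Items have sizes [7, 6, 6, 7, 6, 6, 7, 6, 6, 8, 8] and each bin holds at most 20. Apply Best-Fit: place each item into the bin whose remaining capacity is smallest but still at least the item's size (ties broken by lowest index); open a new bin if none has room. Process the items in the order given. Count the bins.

bin 1: place 7, 13 left
bin 1: place 6, 7 left
bin 1: place 6, 1 left
bin 2: place 7, 13 left
bin 2: place 6, 7 left
bin 2: place 6, 1 left
bin 3: place 7, 13 left
bin 3: place 6, 7 left
bin 3: place 6, 1 left
bin 4: place 8, 12 left
bin 4: place 8, 4 left
Final bins: [7,6,6] [7,6,6] [7,6,6] [8,8].

4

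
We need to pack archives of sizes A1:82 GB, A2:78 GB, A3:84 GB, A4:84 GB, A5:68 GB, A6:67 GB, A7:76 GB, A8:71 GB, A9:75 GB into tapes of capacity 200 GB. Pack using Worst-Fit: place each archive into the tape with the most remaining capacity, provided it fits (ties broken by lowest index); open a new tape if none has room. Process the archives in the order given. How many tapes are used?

5 tapes

Put A1 (82 GB) in tape 1; 118 GB remain.
Put A2 (78 GB) in tape 1; 40 GB remain.
Put A3 (84 GB) in tape 2; 116 GB remain.
Put A4 (84 GB) in tape 2; 32 GB remain.
Put A5 (68 GB) in tape 3; 132 GB remain.
Put A6 (67 GB) in tape 3; 65 GB remain.
Put A7 (76 GB) in tape 4; 124 GB remain.
Put A8 (71 GB) in tape 4; 53 GB remain.
Put A9 (75 GB) in tape 5; 125 GB remain.
Final tapes: [82,78] [84,84] [68,67] [76,71] [75].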